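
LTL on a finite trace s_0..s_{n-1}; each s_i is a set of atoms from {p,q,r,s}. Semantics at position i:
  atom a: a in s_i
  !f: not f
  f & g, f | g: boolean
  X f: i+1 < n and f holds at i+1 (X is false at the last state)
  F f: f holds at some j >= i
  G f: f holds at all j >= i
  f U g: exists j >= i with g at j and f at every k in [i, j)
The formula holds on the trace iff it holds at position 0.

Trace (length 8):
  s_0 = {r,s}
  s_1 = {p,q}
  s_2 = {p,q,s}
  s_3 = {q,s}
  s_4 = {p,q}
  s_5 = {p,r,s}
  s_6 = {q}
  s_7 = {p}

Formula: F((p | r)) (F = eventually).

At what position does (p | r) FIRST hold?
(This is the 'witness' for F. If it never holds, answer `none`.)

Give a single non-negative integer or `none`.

Answer: 0

Derivation:
s_0={r,s}: (p | r)=True p=False r=True
s_1={p,q}: (p | r)=True p=True r=False
s_2={p,q,s}: (p | r)=True p=True r=False
s_3={q,s}: (p | r)=False p=False r=False
s_4={p,q}: (p | r)=True p=True r=False
s_5={p,r,s}: (p | r)=True p=True r=True
s_6={q}: (p | r)=False p=False r=False
s_7={p}: (p | r)=True p=True r=False
F((p | r)) holds; first witness at position 0.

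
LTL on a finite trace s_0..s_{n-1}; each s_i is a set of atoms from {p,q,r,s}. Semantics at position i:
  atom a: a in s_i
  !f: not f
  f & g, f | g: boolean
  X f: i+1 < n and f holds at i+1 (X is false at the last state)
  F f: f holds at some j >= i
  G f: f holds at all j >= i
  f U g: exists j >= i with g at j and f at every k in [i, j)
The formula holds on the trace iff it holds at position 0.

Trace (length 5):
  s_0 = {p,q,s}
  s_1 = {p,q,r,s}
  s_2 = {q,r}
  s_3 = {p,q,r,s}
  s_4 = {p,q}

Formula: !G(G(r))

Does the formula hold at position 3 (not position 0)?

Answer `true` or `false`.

Answer: true

Derivation:
s_0={p,q,s}: !G(G(r))=True G(G(r))=False G(r)=False r=False
s_1={p,q,r,s}: !G(G(r))=True G(G(r))=False G(r)=False r=True
s_2={q,r}: !G(G(r))=True G(G(r))=False G(r)=False r=True
s_3={p,q,r,s}: !G(G(r))=True G(G(r))=False G(r)=False r=True
s_4={p,q}: !G(G(r))=True G(G(r))=False G(r)=False r=False
Evaluating at position 3: result = True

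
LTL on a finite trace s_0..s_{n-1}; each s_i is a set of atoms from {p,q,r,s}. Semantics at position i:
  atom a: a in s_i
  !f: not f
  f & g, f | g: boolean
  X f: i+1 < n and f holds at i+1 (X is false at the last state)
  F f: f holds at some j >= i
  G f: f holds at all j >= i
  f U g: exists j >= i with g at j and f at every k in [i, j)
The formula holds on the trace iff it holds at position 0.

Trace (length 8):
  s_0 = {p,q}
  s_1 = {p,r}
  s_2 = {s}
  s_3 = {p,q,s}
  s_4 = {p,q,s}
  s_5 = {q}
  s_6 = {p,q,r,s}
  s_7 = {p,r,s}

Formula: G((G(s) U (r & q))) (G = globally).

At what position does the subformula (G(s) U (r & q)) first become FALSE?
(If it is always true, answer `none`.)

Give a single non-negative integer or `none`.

s_0={p,q}: (G(s) U (r & q))=False G(s)=False s=False (r & q)=False r=False q=True
s_1={p,r}: (G(s) U (r & q))=False G(s)=False s=False (r & q)=False r=True q=False
s_2={s}: (G(s) U (r & q))=False G(s)=False s=True (r & q)=False r=False q=False
s_3={p,q,s}: (G(s) U (r & q))=False G(s)=False s=True (r & q)=False r=False q=True
s_4={p,q,s}: (G(s) U (r & q))=False G(s)=False s=True (r & q)=False r=False q=True
s_5={q}: (G(s) U (r & q))=False G(s)=False s=False (r & q)=False r=False q=True
s_6={p,q,r,s}: (G(s) U (r & q))=True G(s)=True s=True (r & q)=True r=True q=True
s_7={p,r,s}: (G(s) U (r & q))=False G(s)=True s=True (r & q)=False r=True q=False
G((G(s) U (r & q))) holds globally = False
First violation at position 0.

Answer: 0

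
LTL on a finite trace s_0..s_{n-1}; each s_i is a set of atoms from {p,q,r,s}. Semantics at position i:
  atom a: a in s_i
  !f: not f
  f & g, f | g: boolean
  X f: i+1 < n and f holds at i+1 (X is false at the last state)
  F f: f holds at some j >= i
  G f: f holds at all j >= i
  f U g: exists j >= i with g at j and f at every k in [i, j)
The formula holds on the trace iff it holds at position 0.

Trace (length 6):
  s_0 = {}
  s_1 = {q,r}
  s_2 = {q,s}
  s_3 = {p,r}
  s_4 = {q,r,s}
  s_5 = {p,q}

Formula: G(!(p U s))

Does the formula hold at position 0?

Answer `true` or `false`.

s_0={}: G(!(p U s))=False !(p U s)=True (p U s)=False p=False s=False
s_1={q,r}: G(!(p U s))=False !(p U s)=True (p U s)=False p=False s=False
s_2={q,s}: G(!(p U s))=False !(p U s)=False (p U s)=True p=False s=True
s_3={p,r}: G(!(p U s))=False !(p U s)=False (p U s)=True p=True s=False
s_4={q,r,s}: G(!(p U s))=False !(p U s)=False (p U s)=True p=False s=True
s_5={p,q}: G(!(p U s))=True !(p U s)=True (p U s)=False p=True s=False

Answer: false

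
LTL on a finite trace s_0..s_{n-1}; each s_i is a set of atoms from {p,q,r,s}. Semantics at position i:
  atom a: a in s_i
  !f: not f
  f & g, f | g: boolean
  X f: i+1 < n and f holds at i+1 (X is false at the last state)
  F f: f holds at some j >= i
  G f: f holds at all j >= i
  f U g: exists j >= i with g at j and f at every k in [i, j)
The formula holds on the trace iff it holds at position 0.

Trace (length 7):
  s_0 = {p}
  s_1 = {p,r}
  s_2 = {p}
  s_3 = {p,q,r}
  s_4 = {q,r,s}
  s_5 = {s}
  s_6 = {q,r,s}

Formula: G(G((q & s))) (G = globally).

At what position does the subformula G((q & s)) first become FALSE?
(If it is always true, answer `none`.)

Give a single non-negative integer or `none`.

Answer: 0

Derivation:
s_0={p}: G((q & s))=False (q & s)=False q=False s=False
s_1={p,r}: G((q & s))=False (q & s)=False q=False s=False
s_2={p}: G((q & s))=False (q & s)=False q=False s=False
s_3={p,q,r}: G((q & s))=False (q & s)=False q=True s=False
s_4={q,r,s}: G((q & s))=False (q & s)=True q=True s=True
s_5={s}: G((q & s))=False (q & s)=False q=False s=True
s_6={q,r,s}: G((q & s))=True (q & s)=True q=True s=True
G(G((q & s))) holds globally = False
First violation at position 0.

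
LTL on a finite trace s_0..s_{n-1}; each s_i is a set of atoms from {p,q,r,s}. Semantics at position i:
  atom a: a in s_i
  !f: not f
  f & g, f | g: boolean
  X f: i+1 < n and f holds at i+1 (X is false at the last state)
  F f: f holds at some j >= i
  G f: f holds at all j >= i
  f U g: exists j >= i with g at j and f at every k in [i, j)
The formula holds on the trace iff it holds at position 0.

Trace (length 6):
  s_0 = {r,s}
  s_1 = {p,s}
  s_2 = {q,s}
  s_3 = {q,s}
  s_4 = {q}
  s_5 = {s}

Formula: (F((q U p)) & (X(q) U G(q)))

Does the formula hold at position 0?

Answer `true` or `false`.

s_0={r,s}: (F((q U p)) & (X(q) U G(q)))=False F((q U p))=True (q U p)=False q=False p=False (X(q) U G(q))=False X(q)=False G(q)=False
s_1={p,s}: (F((q U p)) & (X(q) U G(q)))=False F((q U p))=True (q U p)=True q=False p=True (X(q) U G(q))=False X(q)=True G(q)=False
s_2={q,s}: (F((q U p)) & (X(q) U G(q)))=False F((q U p))=False (q U p)=False q=True p=False (X(q) U G(q))=False X(q)=True G(q)=False
s_3={q,s}: (F((q U p)) & (X(q) U G(q)))=False F((q U p))=False (q U p)=False q=True p=False (X(q) U G(q))=False X(q)=True G(q)=False
s_4={q}: (F((q U p)) & (X(q) U G(q)))=False F((q U p))=False (q U p)=False q=True p=False (X(q) U G(q))=False X(q)=False G(q)=False
s_5={s}: (F((q U p)) & (X(q) U G(q)))=False F((q U p))=False (q U p)=False q=False p=False (X(q) U G(q))=False X(q)=False G(q)=False

Answer: false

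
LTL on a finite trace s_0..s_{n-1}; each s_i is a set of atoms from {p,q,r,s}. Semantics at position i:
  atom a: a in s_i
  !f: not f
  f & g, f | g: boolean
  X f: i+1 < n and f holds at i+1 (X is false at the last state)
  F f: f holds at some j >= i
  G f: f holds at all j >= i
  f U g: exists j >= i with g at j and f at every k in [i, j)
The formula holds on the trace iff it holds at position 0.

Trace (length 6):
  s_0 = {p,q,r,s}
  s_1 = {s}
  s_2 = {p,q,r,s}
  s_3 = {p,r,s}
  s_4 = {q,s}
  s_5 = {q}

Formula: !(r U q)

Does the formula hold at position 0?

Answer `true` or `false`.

s_0={p,q,r,s}: !(r U q)=False (r U q)=True r=True q=True
s_1={s}: !(r U q)=True (r U q)=False r=False q=False
s_2={p,q,r,s}: !(r U q)=False (r U q)=True r=True q=True
s_3={p,r,s}: !(r U q)=False (r U q)=True r=True q=False
s_4={q,s}: !(r U q)=False (r U q)=True r=False q=True
s_5={q}: !(r U q)=False (r U q)=True r=False q=True

Answer: false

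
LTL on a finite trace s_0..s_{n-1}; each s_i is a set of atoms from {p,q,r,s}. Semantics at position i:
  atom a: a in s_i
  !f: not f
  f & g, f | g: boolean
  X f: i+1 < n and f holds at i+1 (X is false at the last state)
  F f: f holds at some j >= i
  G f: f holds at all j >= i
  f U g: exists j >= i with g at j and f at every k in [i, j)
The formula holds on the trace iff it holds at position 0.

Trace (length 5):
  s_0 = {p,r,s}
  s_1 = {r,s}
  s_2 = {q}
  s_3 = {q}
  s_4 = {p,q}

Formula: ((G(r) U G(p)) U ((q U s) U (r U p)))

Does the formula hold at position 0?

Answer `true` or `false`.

Answer: true

Derivation:
s_0={p,r,s}: ((G(r) U G(p)) U ((q U s) U (r U p)))=True (G(r) U G(p))=False G(r)=False r=True G(p)=False p=True ((q U s) U (r U p))=True (q U s)=True q=False s=True (r U p)=True
s_1={r,s}: ((G(r) U G(p)) U ((q U s) U (r U p)))=False (G(r) U G(p))=False G(r)=False r=True G(p)=False p=False ((q U s) U (r U p))=False (q U s)=True q=False s=True (r U p)=False
s_2={q}: ((G(r) U G(p)) U ((q U s) U (r U p)))=False (G(r) U G(p))=False G(r)=False r=False G(p)=False p=False ((q U s) U (r U p))=False (q U s)=False q=True s=False (r U p)=False
s_3={q}: ((G(r) U G(p)) U ((q U s) U (r U p)))=False (G(r) U G(p))=False G(r)=False r=False G(p)=False p=False ((q U s) U (r U p))=False (q U s)=False q=True s=False (r U p)=False
s_4={p,q}: ((G(r) U G(p)) U ((q U s) U (r U p)))=True (G(r) U G(p))=True G(r)=False r=False G(p)=True p=True ((q U s) U (r U p))=True (q U s)=False q=True s=False (r U p)=True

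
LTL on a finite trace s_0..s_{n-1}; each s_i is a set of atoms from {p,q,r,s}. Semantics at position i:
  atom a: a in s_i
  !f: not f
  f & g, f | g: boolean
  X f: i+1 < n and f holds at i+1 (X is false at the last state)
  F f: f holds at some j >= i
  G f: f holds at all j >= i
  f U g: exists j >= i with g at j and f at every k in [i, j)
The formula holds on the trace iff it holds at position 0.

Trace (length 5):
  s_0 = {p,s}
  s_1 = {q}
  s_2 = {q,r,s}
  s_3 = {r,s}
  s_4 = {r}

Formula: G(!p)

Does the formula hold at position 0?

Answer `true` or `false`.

s_0={p,s}: G(!p)=False !p=False p=True
s_1={q}: G(!p)=True !p=True p=False
s_2={q,r,s}: G(!p)=True !p=True p=False
s_3={r,s}: G(!p)=True !p=True p=False
s_4={r}: G(!p)=True !p=True p=False

Answer: false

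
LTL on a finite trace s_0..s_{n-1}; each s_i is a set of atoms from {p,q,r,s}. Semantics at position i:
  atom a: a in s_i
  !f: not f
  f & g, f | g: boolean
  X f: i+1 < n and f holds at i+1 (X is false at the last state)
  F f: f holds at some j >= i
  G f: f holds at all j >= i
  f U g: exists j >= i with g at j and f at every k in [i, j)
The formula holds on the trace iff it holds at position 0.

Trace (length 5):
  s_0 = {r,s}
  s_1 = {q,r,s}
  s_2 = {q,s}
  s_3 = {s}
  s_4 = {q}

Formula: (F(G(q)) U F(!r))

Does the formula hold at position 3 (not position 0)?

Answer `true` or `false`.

Answer: true

Derivation:
s_0={r,s}: (F(G(q)) U F(!r))=True F(G(q))=True G(q)=False q=False F(!r)=True !r=False r=True
s_1={q,r,s}: (F(G(q)) U F(!r))=True F(G(q))=True G(q)=False q=True F(!r)=True !r=False r=True
s_2={q,s}: (F(G(q)) U F(!r))=True F(G(q))=True G(q)=False q=True F(!r)=True !r=True r=False
s_3={s}: (F(G(q)) U F(!r))=True F(G(q))=True G(q)=False q=False F(!r)=True !r=True r=False
s_4={q}: (F(G(q)) U F(!r))=True F(G(q))=True G(q)=True q=True F(!r)=True !r=True r=False
Evaluating at position 3: result = True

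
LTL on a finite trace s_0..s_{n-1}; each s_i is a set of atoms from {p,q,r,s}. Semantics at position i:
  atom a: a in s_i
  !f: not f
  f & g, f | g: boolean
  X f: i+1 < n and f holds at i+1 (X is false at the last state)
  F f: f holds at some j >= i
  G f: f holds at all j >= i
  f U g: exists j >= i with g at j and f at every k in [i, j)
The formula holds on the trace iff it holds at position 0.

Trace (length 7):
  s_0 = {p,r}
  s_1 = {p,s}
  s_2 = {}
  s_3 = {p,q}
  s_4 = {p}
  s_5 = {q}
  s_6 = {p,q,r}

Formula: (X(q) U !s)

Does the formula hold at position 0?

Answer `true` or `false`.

s_0={p,r}: (X(q) U !s)=True X(q)=False q=False !s=True s=False
s_1={p,s}: (X(q) U !s)=False X(q)=False q=False !s=False s=True
s_2={}: (X(q) U !s)=True X(q)=True q=False !s=True s=False
s_3={p,q}: (X(q) U !s)=True X(q)=False q=True !s=True s=False
s_4={p}: (X(q) U !s)=True X(q)=True q=False !s=True s=False
s_5={q}: (X(q) U !s)=True X(q)=True q=True !s=True s=False
s_6={p,q,r}: (X(q) U !s)=True X(q)=False q=True !s=True s=False

Answer: true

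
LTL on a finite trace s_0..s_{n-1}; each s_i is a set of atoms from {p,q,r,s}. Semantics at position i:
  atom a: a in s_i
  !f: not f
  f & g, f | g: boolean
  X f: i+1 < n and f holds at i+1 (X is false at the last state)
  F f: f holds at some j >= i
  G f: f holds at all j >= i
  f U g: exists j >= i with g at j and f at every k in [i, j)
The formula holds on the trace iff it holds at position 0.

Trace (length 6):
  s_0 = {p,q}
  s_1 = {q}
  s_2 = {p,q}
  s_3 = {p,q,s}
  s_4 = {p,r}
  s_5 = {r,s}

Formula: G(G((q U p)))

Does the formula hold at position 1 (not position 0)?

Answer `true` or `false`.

s_0={p,q}: G(G((q U p)))=False G((q U p))=False (q U p)=True q=True p=True
s_1={q}: G(G((q U p)))=False G((q U p))=False (q U p)=True q=True p=False
s_2={p,q}: G(G((q U p)))=False G((q U p))=False (q U p)=True q=True p=True
s_3={p,q,s}: G(G((q U p)))=False G((q U p))=False (q U p)=True q=True p=True
s_4={p,r}: G(G((q U p)))=False G((q U p))=False (q U p)=True q=False p=True
s_5={r,s}: G(G((q U p)))=False G((q U p))=False (q U p)=False q=False p=False
Evaluating at position 1: result = False

Answer: false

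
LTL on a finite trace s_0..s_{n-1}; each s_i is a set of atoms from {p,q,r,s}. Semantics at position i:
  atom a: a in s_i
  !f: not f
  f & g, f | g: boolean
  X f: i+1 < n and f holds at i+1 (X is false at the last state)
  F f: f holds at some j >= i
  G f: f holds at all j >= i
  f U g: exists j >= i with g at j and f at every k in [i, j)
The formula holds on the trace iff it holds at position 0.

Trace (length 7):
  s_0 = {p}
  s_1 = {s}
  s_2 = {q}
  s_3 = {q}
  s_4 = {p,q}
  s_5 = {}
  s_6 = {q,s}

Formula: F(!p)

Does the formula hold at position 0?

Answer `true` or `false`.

Answer: true

Derivation:
s_0={p}: F(!p)=True !p=False p=True
s_1={s}: F(!p)=True !p=True p=False
s_2={q}: F(!p)=True !p=True p=False
s_3={q}: F(!p)=True !p=True p=False
s_4={p,q}: F(!p)=True !p=False p=True
s_5={}: F(!p)=True !p=True p=False
s_6={q,s}: F(!p)=True !p=True p=False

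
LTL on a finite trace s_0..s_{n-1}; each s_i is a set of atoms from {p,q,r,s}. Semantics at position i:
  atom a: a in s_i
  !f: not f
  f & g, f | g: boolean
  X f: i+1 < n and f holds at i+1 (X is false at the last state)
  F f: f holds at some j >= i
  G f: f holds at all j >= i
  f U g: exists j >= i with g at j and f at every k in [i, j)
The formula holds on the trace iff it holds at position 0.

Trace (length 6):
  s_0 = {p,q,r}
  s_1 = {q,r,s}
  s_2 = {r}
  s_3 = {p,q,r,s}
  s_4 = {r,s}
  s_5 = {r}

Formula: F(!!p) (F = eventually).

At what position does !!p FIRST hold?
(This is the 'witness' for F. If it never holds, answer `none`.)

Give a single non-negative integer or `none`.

Answer: 0

Derivation:
s_0={p,q,r}: !!p=True !p=False p=True
s_1={q,r,s}: !!p=False !p=True p=False
s_2={r}: !!p=False !p=True p=False
s_3={p,q,r,s}: !!p=True !p=False p=True
s_4={r,s}: !!p=False !p=True p=False
s_5={r}: !!p=False !p=True p=False
F(!!p) holds; first witness at position 0.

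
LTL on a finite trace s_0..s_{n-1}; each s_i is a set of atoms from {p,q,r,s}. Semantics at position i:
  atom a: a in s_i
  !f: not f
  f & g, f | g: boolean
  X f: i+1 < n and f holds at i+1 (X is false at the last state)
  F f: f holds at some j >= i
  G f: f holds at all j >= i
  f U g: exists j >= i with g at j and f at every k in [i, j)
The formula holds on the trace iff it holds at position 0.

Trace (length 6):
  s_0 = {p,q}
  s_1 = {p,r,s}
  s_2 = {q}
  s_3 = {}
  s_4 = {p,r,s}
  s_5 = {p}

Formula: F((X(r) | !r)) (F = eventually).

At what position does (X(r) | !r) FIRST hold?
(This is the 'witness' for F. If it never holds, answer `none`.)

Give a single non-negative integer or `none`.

Answer: 0

Derivation:
s_0={p,q}: (X(r) | !r)=True X(r)=True r=False !r=True
s_1={p,r,s}: (X(r) | !r)=False X(r)=False r=True !r=False
s_2={q}: (X(r) | !r)=True X(r)=False r=False !r=True
s_3={}: (X(r) | !r)=True X(r)=True r=False !r=True
s_4={p,r,s}: (X(r) | !r)=False X(r)=False r=True !r=False
s_5={p}: (X(r) | !r)=True X(r)=False r=False !r=True
F((X(r) | !r)) holds; first witness at position 0.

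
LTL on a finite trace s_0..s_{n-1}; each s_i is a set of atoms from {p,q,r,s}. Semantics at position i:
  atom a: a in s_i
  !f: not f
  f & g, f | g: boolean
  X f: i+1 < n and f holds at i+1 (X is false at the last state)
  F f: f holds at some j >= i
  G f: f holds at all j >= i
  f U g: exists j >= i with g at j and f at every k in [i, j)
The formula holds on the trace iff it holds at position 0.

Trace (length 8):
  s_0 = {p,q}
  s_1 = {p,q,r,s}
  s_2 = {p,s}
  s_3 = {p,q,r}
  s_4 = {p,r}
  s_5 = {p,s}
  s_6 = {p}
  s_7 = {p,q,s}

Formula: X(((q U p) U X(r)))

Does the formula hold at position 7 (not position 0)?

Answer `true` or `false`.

s_0={p,q}: X(((q U p) U X(r)))=True ((q U p) U X(r))=True (q U p)=True q=True p=True X(r)=True r=False
s_1={p,q,r,s}: X(((q U p) U X(r)))=True ((q U p) U X(r))=True (q U p)=True q=True p=True X(r)=False r=True
s_2={p,s}: X(((q U p) U X(r)))=True ((q U p) U X(r))=True (q U p)=True q=False p=True X(r)=True r=False
s_3={p,q,r}: X(((q U p) U X(r)))=False ((q U p) U X(r))=True (q U p)=True q=True p=True X(r)=True r=True
s_4={p,r}: X(((q U p) U X(r)))=False ((q U p) U X(r))=False (q U p)=True q=False p=True X(r)=False r=True
s_5={p,s}: X(((q U p) U X(r)))=False ((q U p) U X(r))=False (q U p)=True q=False p=True X(r)=False r=False
s_6={p}: X(((q U p) U X(r)))=False ((q U p) U X(r))=False (q U p)=True q=False p=True X(r)=False r=False
s_7={p,q,s}: X(((q U p) U X(r)))=False ((q U p) U X(r))=False (q U p)=True q=True p=True X(r)=False r=False
Evaluating at position 7: result = False

Answer: false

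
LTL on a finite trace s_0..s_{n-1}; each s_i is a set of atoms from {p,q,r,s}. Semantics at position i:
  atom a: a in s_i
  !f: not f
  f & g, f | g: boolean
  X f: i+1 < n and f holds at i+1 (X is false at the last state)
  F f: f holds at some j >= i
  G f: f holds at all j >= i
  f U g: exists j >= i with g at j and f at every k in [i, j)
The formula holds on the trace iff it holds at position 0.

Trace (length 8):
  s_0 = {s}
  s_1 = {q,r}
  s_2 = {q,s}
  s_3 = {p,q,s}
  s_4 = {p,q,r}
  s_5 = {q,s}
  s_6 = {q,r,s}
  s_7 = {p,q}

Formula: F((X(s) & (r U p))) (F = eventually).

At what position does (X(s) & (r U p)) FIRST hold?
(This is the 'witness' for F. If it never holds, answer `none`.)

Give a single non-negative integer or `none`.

s_0={s}: (X(s) & (r U p))=False X(s)=False s=True (r U p)=False r=False p=False
s_1={q,r}: (X(s) & (r U p))=False X(s)=True s=False (r U p)=False r=True p=False
s_2={q,s}: (X(s) & (r U p))=False X(s)=True s=True (r U p)=False r=False p=False
s_3={p,q,s}: (X(s) & (r U p))=False X(s)=False s=True (r U p)=True r=False p=True
s_4={p,q,r}: (X(s) & (r U p))=True X(s)=True s=False (r U p)=True r=True p=True
s_5={q,s}: (X(s) & (r U p))=False X(s)=True s=True (r U p)=False r=False p=False
s_6={q,r,s}: (X(s) & (r U p))=False X(s)=False s=True (r U p)=True r=True p=False
s_7={p,q}: (X(s) & (r U p))=False X(s)=False s=False (r U p)=True r=False p=True
F((X(s) & (r U p))) holds; first witness at position 4.

Answer: 4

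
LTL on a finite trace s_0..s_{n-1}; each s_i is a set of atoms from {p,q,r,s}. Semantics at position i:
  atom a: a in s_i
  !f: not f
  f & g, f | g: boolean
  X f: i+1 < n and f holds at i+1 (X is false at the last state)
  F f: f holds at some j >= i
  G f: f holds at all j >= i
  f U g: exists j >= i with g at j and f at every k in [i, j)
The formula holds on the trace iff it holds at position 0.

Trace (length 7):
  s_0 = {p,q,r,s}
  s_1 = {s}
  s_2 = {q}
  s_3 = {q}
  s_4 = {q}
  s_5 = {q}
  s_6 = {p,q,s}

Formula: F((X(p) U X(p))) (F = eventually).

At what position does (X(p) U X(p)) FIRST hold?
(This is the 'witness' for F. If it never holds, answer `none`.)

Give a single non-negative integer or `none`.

s_0={p,q,r,s}: (X(p) U X(p))=False X(p)=False p=True
s_1={s}: (X(p) U X(p))=False X(p)=False p=False
s_2={q}: (X(p) U X(p))=False X(p)=False p=False
s_3={q}: (X(p) U X(p))=False X(p)=False p=False
s_4={q}: (X(p) U X(p))=False X(p)=False p=False
s_5={q}: (X(p) U X(p))=True X(p)=True p=False
s_6={p,q,s}: (X(p) U X(p))=False X(p)=False p=True
F((X(p) U X(p))) holds; first witness at position 5.

Answer: 5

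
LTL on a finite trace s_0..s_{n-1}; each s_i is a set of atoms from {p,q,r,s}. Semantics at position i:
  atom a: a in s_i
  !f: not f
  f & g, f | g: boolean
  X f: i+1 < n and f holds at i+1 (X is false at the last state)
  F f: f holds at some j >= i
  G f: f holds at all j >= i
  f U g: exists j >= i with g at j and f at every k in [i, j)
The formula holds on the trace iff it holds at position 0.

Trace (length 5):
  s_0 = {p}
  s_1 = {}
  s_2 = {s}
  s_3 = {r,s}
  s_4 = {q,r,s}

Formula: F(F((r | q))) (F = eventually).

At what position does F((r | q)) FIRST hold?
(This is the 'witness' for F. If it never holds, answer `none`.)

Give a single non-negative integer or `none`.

s_0={p}: F((r | q))=True (r | q)=False r=False q=False
s_1={}: F((r | q))=True (r | q)=False r=False q=False
s_2={s}: F((r | q))=True (r | q)=False r=False q=False
s_3={r,s}: F((r | q))=True (r | q)=True r=True q=False
s_4={q,r,s}: F((r | q))=True (r | q)=True r=True q=True
F(F((r | q))) holds; first witness at position 0.

Answer: 0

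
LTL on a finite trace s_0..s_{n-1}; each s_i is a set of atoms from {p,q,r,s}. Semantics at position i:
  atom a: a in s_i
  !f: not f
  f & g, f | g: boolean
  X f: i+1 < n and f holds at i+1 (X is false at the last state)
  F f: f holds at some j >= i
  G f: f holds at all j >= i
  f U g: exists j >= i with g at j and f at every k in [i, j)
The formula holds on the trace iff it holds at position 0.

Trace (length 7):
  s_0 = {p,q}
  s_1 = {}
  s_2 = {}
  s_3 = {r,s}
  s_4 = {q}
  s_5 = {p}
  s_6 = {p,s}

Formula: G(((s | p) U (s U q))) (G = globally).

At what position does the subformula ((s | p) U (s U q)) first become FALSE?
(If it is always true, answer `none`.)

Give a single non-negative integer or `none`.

Answer: 1

Derivation:
s_0={p,q}: ((s | p) U (s U q))=True (s | p)=True s=False p=True (s U q)=True q=True
s_1={}: ((s | p) U (s U q))=False (s | p)=False s=False p=False (s U q)=False q=False
s_2={}: ((s | p) U (s U q))=False (s | p)=False s=False p=False (s U q)=False q=False
s_3={r,s}: ((s | p) U (s U q))=True (s | p)=True s=True p=False (s U q)=True q=False
s_4={q}: ((s | p) U (s U q))=True (s | p)=False s=False p=False (s U q)=True q=True
s_5={p}: ((s | p) U (s U q))=False (s | p)=True s=False p=True (s U q)=False q=False
s_6={p,s}: ((s | p) U (s U q))=False (s | p)=True s=True p=True (s U q)=False q=False
G(((s | p) U (s U q))) holds globally = False
First violation at position 1.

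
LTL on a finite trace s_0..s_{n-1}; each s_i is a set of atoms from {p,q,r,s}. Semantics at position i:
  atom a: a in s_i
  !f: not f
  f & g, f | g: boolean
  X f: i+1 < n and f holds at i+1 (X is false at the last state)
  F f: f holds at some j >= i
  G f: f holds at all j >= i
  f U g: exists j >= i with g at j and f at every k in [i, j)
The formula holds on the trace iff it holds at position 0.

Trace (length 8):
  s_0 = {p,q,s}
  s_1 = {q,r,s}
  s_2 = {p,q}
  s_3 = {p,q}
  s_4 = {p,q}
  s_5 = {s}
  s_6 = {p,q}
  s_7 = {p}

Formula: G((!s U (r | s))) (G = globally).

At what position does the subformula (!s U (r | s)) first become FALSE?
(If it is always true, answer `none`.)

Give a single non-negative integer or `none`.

s_0={p,q,s}: (!s U (r | s))=True !s=False s=True (r | s)=True r=False
s_1={q,r,s}: (!s U (r | s))=True !s=False s=True (r | s)=True r=True
s_2={p,q}: (!s U (r | s))=True !s=True s=False (r | s)=False r=False
s_3={p,q}: (!s U (r | s))=True !s=True s=False (r | s)=False r=False
s_4={p,q}: (!s U (r | s))=True !s=True s=False (r | s)=False r=False
s_5={s}: (!s U (r | s))=True !s=False s=True (r | s)=True r=False
s_6={p,q}: (!s U (r | s))=False !s=True s=False (r | s)=False r=False
s_7={p}: (!s U (r | s))=False !s=True s=False (r | s)=False r=False
G((!s U (r | s))) holds globally = False
First violation at position 6.

Answer: 6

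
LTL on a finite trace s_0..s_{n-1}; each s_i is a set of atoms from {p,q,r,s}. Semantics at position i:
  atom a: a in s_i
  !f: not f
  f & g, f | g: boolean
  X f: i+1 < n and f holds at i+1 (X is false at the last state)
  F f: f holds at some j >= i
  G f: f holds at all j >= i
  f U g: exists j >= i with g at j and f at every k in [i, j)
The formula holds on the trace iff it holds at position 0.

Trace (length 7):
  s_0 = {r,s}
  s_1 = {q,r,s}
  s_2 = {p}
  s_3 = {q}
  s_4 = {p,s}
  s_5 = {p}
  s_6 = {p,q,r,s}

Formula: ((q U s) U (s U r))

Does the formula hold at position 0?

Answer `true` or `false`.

Answer: true

Derivation:
s_0={r,s}: ((q U s) U (s U r))=True (q U s)=True q=False s=True (s U r)=True r=True
s_1={q,r,s}: ((q U s) U (s U r))=True (q U s)=True q=True s=True (s U r)=True r=True
s_2={p}: ((q U s) U (s U r))=False (q U s)=False q=False s=False (s U r)=False r=False
s_3={q}: ((q U s) U (s U r))=False (q U s)=True q=True s=False (s U r)=False r=False
s_4={p,s}: ((q U s) U (s U r))=False (q U s)=True q=False s=True (s U r)=False r=False
s_5={p}: ((q U s) U (s U r))=False (q U s)=False q=False s=False (s U r)=False r=False
s_6={p,q,r,s}: ((q U s) U (s U r))=True (q U s)=True q=True s=True (s U r)=True r=True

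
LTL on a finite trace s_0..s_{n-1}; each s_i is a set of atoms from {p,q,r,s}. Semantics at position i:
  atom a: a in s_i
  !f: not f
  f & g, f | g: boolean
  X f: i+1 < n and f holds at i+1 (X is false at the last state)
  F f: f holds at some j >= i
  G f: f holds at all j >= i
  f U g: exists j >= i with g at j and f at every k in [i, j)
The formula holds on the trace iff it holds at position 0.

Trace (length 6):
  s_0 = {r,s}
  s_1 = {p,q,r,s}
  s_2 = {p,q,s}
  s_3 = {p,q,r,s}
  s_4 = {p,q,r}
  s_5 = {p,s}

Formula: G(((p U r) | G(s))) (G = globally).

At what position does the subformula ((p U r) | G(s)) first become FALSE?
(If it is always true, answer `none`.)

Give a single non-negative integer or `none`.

s_0={r,s}: ((p U r) | G(s))=True (p U r)=True p=False r=True G(s)=False s=True
s_1={p,q,r,s}: ((p U r) | G(s))=True (p U r)=True p=True r=True G(s)=False s=True
s_2={p,q,s}: ((p U r) | G(s))=True (p U r)=True p=True r=False G(s)=False s=True
s_3={p,q,r,s}: ((p U r) | G(s))=True (p U r)=True p=True r=True G(s)=False s=True
s_4={p,q,r}: ((p U r) | G(s))=True (p U r)=True p=True r=True G(s)=False s=False
s_5={p,s}: ((p U r) | G(s))=True (p U r)=False p=True r=False G(s)=True s=True
G(((p U r) | G(s))) holds globally = True
No violation — formula holds at every position.

Answer: none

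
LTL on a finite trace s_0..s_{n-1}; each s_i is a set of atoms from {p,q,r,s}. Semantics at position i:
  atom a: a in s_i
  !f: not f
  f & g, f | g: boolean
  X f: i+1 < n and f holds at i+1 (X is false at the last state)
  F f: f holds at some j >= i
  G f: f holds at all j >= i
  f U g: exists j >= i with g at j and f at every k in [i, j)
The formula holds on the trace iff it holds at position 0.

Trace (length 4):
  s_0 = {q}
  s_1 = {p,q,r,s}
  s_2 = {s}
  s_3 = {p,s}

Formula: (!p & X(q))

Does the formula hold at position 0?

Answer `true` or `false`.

s_0={q}: (!p & X(q))=True !p=True p=False X(q)=True q=True
s_1={p,q,r,s}: (!p & X(q))=False !p=False p=True X(q)=False q=True
s_2={s}: (!p & X(q))=False !p=True p=False X(q)=False q=False
s_3={p,s}: (!p & X(q))=False !p=False p=True X(q)=False q=False

Answer: true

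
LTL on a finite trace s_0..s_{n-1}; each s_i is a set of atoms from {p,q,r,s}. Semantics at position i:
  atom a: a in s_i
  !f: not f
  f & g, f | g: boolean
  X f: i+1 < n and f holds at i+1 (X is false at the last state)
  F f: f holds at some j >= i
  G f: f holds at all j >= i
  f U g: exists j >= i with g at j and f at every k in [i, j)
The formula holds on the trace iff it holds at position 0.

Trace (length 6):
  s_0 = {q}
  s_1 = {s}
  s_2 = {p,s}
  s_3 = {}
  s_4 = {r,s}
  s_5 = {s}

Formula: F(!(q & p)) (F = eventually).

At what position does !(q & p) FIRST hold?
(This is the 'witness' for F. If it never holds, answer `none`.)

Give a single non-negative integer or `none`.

s_0={q}: !(q & p)=True (q & p)=False q=True p=False
s_1={s}: !(q & p)=True (q & p)=False q=False p=False
s_2={p,s}: !(q & p)=True (q & p)=False q=False p=True
s_3={}: !(q & p)=True (q & p)=False q=False p=False
s_4={r,s}: !(q & p)=True (q & p)=False q=False p=False
s_5={s}: !(q & p)=True (q & p)=False q=False p=False
F(!(q & p)) holds; first witness at position 0.

Answer: 0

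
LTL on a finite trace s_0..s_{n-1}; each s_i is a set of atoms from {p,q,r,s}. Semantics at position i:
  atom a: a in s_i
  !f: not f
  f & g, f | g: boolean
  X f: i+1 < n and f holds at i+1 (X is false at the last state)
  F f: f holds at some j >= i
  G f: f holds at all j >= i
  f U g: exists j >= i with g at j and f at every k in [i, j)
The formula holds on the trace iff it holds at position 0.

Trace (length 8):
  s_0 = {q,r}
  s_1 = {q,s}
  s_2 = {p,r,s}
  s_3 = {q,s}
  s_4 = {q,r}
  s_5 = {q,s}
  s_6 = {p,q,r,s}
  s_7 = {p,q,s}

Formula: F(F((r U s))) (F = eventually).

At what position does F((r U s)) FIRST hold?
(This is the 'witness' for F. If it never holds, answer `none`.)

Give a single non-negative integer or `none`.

s_0={q,r}: F((r U s))=True (r U s)=True r=True s=False
s_1={q,s}: F((r U s))=True (r U s)=True r=False s=True
s_2={p,r,s}: F((r U s))=True (r U s)=True r=True s=True
s_3={q,s}: F((r U s))=True (r U s)=True r=False s=True
s_4={q,r}: F((r U s))=True (r U s)=True r=True s=False
s_5={q,s}: F((r U s))=True (r U s)=True r=False s=True
s_6={p,q,r,s}: F((r U s))=True (r U s)=True r=True s=True
s_7={p,q,s}: F((r U s))=True (r U s)=True r=False s=True
F(F((r U s))) holds; first witness at position 0.

Answer: 0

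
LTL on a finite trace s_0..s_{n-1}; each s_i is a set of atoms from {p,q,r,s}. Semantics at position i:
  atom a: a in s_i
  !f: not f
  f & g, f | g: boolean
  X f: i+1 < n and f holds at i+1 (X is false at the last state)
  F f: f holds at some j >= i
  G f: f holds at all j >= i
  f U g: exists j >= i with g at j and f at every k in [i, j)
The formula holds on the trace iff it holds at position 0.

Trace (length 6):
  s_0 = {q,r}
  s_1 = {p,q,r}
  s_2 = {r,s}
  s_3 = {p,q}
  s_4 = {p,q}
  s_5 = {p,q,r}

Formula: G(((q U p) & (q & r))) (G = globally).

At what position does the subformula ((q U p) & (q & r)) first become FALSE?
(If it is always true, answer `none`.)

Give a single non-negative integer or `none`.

Answer: 2

Derivation:
s_0={q,r}: ((q U p) & (q & r))=True (q U p)=True q=True p=False (q & r)=True r=True
s_1={p,q,r}: ((q U p) & (q & r))=True (q U p)=True q=True p=True (q & r)=True r=True
s_2={r,s}: ((q U p) & (q & r))=False (q U p)=False q=False p=False (q & r)=False r=True
s_3={p,q}: ((q U p) & (q & r))=False (q U p)=True q=True p=True (q & r)=False r=False
s_4={p,q}: ((q U p) & (q & r))=False (q U p)=True q=True p=True (q & r)=False r=False
s_5={p,q,r}: ((q U p) & (q & r))=True (q U p)=True q=True p=True (q & r)=True r=True
G(((q U p) & (q & r))) holds globally = False
First violation at position 2.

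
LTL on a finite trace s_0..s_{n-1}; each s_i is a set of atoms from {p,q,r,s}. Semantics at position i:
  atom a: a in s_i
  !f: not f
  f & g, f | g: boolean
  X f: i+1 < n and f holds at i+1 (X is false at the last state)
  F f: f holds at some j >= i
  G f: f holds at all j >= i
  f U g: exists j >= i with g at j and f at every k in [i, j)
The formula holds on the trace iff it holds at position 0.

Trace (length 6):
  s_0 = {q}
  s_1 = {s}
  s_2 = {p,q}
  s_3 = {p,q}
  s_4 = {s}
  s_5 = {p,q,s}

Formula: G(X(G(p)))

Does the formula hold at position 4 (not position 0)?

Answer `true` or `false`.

s_0={q}: G(X(G(p)))=False X(G(p))=False G(p)=False p=False
s_1={s}: G(X(G(p)))=False X(G(p))=False G(p)=False p=False
s_2={p,q}: G(X(G(p)))=False X(G(p))=False G(p)=False p=True
s_3={p,q}: G(X(G(p)))=False X(G(p))=False G(p)=False p=True
s_4={s}: G(X(G(p)))=False X(G(p))=True G(p)=False p=False
s_5={p,q,s}: G(X(G(p)))=False X(G(p))=False G(p)=True p=True
Evaluating at position 4: result = False

Answer: false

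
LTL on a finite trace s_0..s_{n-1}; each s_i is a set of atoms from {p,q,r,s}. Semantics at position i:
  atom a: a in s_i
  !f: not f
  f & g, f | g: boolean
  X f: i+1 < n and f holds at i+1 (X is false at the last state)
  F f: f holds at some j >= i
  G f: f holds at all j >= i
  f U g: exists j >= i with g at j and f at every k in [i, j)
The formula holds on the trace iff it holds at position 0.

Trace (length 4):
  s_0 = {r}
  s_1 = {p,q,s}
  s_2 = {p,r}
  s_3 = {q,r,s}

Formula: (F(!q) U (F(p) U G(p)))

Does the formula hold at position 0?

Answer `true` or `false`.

s_0={r}: (F(!q) U (F(p) U G(p)))=False F(!q)=True !q=True q=False (F(p) U G(p))=False F(p)=True p=False G(p)=False
s_1={p,q,s}: (F(!q) U (F(p) U G(p)))=False F(!q)=True !q=False q=True (F(p) U G(p))=False F(p)=True p=True G(p)=False
s_2={p,r}: (F(!q) U (F(p) U G(p)))=False F(!q)=True !q=True q=False (F(p) U G(p))=False F(p)=True p=True G(p)=False
s_3={q,r,s}: (F(!q) U (F(p) U G(p)))=False F(!q)=False !q=False q=True (F(p) U G(p))=False F(p)=False p=False G(p)=False

Answer: false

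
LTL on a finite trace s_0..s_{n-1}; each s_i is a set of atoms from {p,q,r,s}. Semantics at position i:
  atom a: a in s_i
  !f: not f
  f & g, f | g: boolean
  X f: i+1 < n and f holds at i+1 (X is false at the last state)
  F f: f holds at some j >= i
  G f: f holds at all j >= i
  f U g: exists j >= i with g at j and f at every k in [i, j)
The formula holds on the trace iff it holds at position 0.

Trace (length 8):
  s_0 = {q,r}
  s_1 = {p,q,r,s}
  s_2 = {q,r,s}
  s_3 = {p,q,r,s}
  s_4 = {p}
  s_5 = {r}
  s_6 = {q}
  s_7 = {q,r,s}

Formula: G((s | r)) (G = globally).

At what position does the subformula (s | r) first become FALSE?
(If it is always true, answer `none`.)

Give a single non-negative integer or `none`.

s_0={q,r}: (s | r)=True s=False r=True
s_1={p,q,r,s}: (s | r)=True s=True r=True
s_2={q,r,s}: (s | r)=True s=True r=True
s_3={p,q,r,s}: (s | r)=True s=True r=True
s_4={p}: (s | r)=False s=False r=False
s_5={r}: (s | r)=True s=False r=True
s_6={q}: (s | r)=False s=False r=False
s_7={q,r,s}: (s | r)=True s=True r=True
G((s | r)) holds globally = False
First violation at position 4.

Answer: 4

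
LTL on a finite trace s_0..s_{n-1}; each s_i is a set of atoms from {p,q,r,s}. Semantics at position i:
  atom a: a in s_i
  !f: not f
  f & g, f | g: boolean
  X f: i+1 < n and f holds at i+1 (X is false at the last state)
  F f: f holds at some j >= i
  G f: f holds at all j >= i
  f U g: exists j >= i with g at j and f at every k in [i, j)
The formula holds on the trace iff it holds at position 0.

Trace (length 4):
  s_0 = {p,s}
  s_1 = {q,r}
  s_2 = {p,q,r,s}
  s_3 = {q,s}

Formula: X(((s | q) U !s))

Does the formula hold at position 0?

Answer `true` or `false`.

s_0={p,s}: X(((s | q) U !s))=True ((s | q) U !s)=True (s | q)=True s=True q=False !s=False
s_1={q,r}: X(((s | q) U !s))=False ((s | q) U !s)=True (s | q)=True s=False q=True !s=True
s_2={p,q,r,s}: X(((s | q) U !s))=False ((s | q) U !s)=False (s | q)=True s=True q=True !s=False
s_3={q,s}: X(((s | q) U !s))=False ((s | q) U !s)=False (s | q)=True s=True q=True !s=False

Answer: true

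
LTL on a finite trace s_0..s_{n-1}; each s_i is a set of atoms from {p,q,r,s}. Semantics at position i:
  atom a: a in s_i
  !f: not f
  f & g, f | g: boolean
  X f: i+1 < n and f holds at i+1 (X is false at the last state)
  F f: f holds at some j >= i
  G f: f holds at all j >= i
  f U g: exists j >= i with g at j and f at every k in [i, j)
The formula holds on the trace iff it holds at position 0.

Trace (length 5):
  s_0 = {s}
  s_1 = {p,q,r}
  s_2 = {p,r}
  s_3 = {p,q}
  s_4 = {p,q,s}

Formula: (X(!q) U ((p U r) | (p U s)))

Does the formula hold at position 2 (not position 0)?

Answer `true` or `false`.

Answer: true

Derivation:
s_0={s}: (X(!q) U ((p U r) | (p U s)))=True X(!q)=False !q=True q=False ((p U r) | (p U s))=True (p U r)=False p=False r=False (p U s)=True s=True
s_1={p,q,r}: (X(!q) U ((p U r) | (p U s)))=True X(!q)=True !q=False q=True ((p U r) | (p U s))=True (p U r)=True p=True r=True (p U s)=True s=False
s_2={p,r}: (X(!q) U ((p U r) | (p U s)))=True X(!q)=False !q=True q=False ((p U r) | (p U s))=True (p U r)=True p=True r=True (p U s)=True s=False
s_3={p,q}: (X(!q) U ((p U r) | (p U s)))=True X(!q)=False !q=False q=True ((p U r) | (p U s))=True (p U r)=False p=True r=False (p U s)=True s=False
s_4={p,q,s}: (X(!q) U ((p U r) | (p U s)))=True X(!q)=False !q=False q=True ((p U r) | (p U s))=True (p U r)=False p=True r=False (p U s)=True s=True
Evaluating at position 2: result = True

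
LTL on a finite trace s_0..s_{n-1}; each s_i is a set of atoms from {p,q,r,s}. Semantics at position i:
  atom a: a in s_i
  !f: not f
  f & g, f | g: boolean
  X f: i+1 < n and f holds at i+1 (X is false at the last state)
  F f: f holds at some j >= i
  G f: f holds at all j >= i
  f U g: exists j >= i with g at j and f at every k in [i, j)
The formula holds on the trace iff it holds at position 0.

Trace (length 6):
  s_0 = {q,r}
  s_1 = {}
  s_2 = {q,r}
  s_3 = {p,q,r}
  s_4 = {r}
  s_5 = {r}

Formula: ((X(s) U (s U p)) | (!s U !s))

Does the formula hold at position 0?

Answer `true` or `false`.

Answer: true

Derivation:
s_0={q,r}: ((X(s) U (s U p)) | (!s U !s))=True (X(s) U (s U p))=False X(s)=False s=False (s U p)=False p=False (!s U !s)=True !s=True
s_1={}: ((X(s) U (s U p)) | (!s U !s))=True (X(s) U (s U p))=False X(s)=False s=False (s U p)=False p=False (!s U !s)=True !s=True
s_2={q,r}: ((X(s) U (s U p)) | (!s U !s))=True (X(s) U (s U p))=False X(s)=False s=False (s U p)=False p=False (!s U !s)=True !s=True
s_3={p,q,r}: ((X(s) U (s U p)) | (!s U !s))=True (X(s) U (s U p))=True X(s)=False s=False (s U p)=True p=True (!s U !s)=True !s=True
s_4={r}: ((X(s) U (s U p)) | (!s U !s))=True (X(s) U (s U p))=False X(s)=False s=False (s U p)=False p=False (!s U !s)=True !s=True
s_5={r}: ((X(s) U (s U p)) | (!s U !s))=True (X(s) U (s U p))=False X(s)=False s=False (s U p)=False p=False (!s U !s)=True !s=True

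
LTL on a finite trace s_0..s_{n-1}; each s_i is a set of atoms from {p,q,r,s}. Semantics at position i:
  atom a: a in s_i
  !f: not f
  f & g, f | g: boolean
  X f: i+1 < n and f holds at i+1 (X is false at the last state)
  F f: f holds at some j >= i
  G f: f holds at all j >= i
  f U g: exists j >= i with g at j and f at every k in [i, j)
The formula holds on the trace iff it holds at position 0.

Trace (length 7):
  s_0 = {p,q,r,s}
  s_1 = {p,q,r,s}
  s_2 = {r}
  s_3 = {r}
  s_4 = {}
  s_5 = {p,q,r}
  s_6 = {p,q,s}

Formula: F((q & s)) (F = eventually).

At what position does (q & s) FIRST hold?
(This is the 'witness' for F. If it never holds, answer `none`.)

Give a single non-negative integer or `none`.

s_0={p,q,r,s}: (q & s)=True q=True s=True
s_1={p,q,r,s}: (q & s)=True q=True s=True
s_2={r}: (q & s)=False q=False s=False
s_3={r}: (q & s)=False q=False s=False
s_4={}: (q & s)=False q=False s=False
s_5={p,q,r}: (q & s)=False q=True s=False
s_6={p,q,s}: (q & s)=True q=True s=True
F((q & s)) holds; first witness at position 0.

Answer: 0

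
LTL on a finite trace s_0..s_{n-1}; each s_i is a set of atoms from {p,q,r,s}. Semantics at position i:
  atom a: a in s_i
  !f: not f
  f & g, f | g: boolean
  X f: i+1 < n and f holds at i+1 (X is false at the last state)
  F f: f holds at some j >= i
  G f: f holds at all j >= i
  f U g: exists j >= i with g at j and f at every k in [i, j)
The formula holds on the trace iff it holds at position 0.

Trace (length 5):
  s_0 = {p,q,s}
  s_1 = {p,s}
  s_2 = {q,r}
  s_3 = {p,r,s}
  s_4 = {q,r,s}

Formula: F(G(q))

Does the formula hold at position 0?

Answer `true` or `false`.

s_0={p,q,s}: F(G(q))=True G(q)=False q=True
s_1={p,s}: F(G(q))=True G(q)=False q=False
s_2={q,r}: F(G(q))=True G(q)=False q=True
s_3={p,r,s}: F(G(q))=True G(q)=False q=False
s_4={q,r,s}: F(G(q))=True G(q)=True q=True

Answer: true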